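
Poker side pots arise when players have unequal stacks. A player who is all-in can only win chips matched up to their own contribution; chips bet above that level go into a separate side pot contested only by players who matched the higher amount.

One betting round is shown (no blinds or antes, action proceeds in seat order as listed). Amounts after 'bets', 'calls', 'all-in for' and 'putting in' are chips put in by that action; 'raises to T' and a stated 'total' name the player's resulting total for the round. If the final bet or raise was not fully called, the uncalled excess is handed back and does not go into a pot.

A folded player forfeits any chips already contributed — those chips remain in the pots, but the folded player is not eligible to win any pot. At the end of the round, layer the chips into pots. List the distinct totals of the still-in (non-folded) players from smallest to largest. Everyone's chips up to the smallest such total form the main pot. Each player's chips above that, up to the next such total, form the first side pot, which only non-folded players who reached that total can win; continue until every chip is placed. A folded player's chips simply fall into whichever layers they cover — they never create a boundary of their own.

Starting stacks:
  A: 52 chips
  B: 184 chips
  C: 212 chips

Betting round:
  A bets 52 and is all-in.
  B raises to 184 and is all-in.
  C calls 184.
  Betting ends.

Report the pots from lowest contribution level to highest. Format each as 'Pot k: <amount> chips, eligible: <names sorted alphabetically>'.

Contributions: A=52, B=184, C=184
Pot levels (distinct totals of non-folded players): 52, 184
Layer 1-52: 52 each from A, B, C = 52*3 = 156 chips; eligible A, B, C
Layer 53-184: 132 each from B, C = 132*2 = 264 chips; eligible B, C

Pot 1: 156 chips, eligible: A, B, C
Pot 2: 264 chips, eligible: B, C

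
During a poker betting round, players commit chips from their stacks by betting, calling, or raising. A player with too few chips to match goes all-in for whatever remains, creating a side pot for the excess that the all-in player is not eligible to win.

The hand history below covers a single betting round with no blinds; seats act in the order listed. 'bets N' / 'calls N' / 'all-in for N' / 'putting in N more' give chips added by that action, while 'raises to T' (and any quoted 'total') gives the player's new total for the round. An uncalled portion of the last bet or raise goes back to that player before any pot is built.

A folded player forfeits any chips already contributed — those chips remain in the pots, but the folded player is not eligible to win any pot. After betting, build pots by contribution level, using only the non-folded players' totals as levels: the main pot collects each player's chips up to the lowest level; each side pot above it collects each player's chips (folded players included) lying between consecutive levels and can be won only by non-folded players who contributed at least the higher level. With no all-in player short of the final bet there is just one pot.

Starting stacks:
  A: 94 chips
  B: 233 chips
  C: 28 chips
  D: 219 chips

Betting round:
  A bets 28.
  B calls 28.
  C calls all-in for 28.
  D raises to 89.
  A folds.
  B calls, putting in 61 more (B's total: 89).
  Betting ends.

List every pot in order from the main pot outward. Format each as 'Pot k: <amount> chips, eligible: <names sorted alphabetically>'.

Pot 1: 112 chips, eligible: B, C, D
Pot 2: 122 chips, eligible: B, D

Derivation:
Contributions: A=28, B=89, C=28, D=89
Folded: A
Pot levels (distinct totals of non-folded players): 28, 89
Layer 1-28: 28 each from A, B, C, D = 28*4 = 112 chips; eligible B, C, D
Layer 29-89: 61 each from B, D = 61*2 = 122 chips; eligible B, D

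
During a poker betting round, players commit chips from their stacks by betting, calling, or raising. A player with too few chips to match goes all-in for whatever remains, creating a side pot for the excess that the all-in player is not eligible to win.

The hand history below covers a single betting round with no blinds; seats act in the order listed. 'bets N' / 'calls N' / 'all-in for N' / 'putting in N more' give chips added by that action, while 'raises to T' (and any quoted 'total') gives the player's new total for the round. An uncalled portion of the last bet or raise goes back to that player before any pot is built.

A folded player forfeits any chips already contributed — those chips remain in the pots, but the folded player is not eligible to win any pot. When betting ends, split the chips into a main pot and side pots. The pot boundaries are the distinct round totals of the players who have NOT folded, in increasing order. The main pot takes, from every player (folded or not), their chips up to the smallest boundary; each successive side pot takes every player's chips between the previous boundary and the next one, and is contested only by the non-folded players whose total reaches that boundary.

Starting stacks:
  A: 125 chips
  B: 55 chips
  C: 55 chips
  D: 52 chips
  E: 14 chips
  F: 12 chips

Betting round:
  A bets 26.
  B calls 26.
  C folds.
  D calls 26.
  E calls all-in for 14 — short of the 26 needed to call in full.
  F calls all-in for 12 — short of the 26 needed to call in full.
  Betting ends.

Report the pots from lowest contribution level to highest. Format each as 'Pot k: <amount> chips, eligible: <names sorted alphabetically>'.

Contributions: A=26, B=26, D=26, E=14, F=12
Folded: C
Pot levels (distinct totals of non-folded players): 12, 14, 26
Layer 1-12: 12 each from A, B, D, E, F = 12*5 = 60 chips; eligible A, B, D, E, F
Layer 13-14: 2 each from A, B, D, E = 2*4 = 8 chips; eligible A, B, D, E
Layer 15-26: 12 each from A, B, D = 12*3 = 36 chips; eligible A, B, D

Pot 1: 60 chips, eligible: A, B, D, E, F
Pot 2: 8 chips, eligible: A, B, D, E
Pot 3: 36 chips, eligible: A, B, D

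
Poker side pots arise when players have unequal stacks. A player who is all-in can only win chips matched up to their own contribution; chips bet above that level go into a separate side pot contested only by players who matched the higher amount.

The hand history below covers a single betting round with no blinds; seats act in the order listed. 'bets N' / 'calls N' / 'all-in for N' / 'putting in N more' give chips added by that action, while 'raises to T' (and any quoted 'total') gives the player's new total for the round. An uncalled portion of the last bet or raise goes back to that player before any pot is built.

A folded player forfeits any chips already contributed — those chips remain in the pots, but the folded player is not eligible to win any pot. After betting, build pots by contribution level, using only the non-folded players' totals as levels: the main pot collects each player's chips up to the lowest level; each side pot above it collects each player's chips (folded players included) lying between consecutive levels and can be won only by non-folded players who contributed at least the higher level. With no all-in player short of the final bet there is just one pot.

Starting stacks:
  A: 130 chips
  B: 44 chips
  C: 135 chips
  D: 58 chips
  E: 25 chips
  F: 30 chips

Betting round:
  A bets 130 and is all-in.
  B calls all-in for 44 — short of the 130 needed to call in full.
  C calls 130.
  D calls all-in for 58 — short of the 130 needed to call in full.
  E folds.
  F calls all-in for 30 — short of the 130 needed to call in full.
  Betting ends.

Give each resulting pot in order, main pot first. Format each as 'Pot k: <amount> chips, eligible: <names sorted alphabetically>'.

Contributions: A=130, B=44, C=130, D=58, F=30
Folded: E
Pot levels (distinct totals of non-folded players): 30, 44, 58, 130
Layer 1-30: 30 each from A, B, C, D, F = 30*5 = 150 chips; eligible A, B, C, D, F
Layer 31-44: 14 each from A, B, C, D = 14*4 = 56 chips; eligible A, B, C, D
Layer 45-58: 14 each from A, C, D = 14*3 = 42 chips; eligible A, C, D
Layer 59-130: 72 each from A, C = 72*2 = 144 chips; eligible A, C

Pot 1: 150 chips, eligible: A, B, C, D, F
Pot 2: 56 chips, eligible: A, B, C, D
Pot 3: 42 chips, eligible: A, C, D
Pot 4: 144 chips, eligible: A, C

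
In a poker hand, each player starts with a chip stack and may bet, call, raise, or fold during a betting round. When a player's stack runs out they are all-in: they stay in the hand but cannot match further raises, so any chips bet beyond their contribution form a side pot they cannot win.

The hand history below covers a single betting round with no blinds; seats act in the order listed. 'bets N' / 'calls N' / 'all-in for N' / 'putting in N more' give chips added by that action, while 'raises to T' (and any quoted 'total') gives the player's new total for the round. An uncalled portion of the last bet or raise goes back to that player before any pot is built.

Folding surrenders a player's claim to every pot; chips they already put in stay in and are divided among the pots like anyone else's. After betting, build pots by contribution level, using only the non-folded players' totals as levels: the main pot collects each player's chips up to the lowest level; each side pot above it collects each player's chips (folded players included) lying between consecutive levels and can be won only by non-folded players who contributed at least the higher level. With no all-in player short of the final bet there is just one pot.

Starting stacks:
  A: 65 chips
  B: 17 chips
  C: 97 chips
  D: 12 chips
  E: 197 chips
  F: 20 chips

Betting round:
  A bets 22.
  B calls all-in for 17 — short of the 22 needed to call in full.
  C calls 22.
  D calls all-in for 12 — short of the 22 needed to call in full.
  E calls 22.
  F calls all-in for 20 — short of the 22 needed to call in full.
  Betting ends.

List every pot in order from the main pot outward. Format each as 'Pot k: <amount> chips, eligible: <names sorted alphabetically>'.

Pot 1: 72 chips, eligible: A, B, C, D, E, F
Pot 2: 25 chips, eligible: A, B, C, E, F
Pot 3: 12 chips, eligible: A, C, E, F
Pot 4: 6 chips, eligible: A, C, E

Derivation:
Contributions: A=22, B=17, C=22, D=12, E=22, F=20
Pot levels (distinct totals of non-folded players): 12, 17, 20, 22
Layer 1-12: 12 each from A, B, C, D, E, F = 12*6 = 72 chips; eligible A, B, C, D, E, F
Layer 13-17: 5 each from A, B, C, E, F = 5*5 = 25 chips; eligible A, B, C, E, F
Layer 18-20: 3 each from A, C, E, F = 3*4 = 12 chips; eligible A, C, E, F
Layer 21-22: 2 each from A, C, E = 2*3 = 6 chips; eligible A, C, E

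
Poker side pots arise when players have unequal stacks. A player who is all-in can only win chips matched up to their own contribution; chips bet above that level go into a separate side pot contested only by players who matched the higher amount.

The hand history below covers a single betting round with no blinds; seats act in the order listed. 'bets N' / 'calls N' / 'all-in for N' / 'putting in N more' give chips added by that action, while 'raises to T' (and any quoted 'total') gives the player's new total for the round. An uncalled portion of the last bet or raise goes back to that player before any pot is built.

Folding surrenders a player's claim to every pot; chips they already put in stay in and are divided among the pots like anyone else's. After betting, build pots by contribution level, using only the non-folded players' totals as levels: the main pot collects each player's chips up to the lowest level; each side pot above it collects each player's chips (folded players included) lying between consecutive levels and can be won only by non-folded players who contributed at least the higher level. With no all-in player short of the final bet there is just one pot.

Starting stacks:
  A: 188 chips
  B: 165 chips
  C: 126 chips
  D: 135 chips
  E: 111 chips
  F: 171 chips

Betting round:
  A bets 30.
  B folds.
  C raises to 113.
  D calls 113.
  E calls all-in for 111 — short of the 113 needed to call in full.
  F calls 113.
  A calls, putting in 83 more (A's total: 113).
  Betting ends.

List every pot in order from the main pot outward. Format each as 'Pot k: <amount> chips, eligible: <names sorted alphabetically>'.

Contributions: A=113, C=113, D=113, E=111, F=113
Folded: B
Pot levels (distinct totals of non-folded players): 111, 113
Layer 1-111: 111 each from A, C, D, E, F = 111*5 = 555 chips; eligible A, C, D, E, F
Layer 112-113: 2 each from A, C, D, F = 2*4 = 8 chips; eligible A, C, D, F

Pot 1: 555 chips, eligible: A, C, D, E, F
Pot 2: 8 chips, eligible: A, C, D, F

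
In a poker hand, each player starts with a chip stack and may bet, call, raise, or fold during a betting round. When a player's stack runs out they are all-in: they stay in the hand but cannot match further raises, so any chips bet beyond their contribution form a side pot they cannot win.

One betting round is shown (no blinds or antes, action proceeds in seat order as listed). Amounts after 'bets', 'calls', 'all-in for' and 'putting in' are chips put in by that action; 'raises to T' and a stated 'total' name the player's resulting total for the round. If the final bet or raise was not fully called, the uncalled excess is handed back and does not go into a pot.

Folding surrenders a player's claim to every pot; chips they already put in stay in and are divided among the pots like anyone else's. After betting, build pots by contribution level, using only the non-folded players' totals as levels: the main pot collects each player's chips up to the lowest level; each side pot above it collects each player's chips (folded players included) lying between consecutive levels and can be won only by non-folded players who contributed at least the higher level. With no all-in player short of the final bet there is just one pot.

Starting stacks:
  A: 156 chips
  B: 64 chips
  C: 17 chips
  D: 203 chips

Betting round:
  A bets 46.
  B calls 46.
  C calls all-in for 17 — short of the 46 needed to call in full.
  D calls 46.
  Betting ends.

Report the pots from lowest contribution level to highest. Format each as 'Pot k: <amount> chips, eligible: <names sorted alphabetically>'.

Contributions: A=46, B=46, C=17, D=46
Pot levels (distinct totals of non-folded players): 17, 46
Layer 1-17: 17 each from A, B, C, D = 17*4 = 68 chips; eligible A, B, C, D
Layer 18-46: 29 each from A, B, D = 29*3 = 87 chips; eligible A, B, D

Pot 1: 68 chips, eligible: A, B, C, D
Pot 2: 87 chips, eligible: A, B, D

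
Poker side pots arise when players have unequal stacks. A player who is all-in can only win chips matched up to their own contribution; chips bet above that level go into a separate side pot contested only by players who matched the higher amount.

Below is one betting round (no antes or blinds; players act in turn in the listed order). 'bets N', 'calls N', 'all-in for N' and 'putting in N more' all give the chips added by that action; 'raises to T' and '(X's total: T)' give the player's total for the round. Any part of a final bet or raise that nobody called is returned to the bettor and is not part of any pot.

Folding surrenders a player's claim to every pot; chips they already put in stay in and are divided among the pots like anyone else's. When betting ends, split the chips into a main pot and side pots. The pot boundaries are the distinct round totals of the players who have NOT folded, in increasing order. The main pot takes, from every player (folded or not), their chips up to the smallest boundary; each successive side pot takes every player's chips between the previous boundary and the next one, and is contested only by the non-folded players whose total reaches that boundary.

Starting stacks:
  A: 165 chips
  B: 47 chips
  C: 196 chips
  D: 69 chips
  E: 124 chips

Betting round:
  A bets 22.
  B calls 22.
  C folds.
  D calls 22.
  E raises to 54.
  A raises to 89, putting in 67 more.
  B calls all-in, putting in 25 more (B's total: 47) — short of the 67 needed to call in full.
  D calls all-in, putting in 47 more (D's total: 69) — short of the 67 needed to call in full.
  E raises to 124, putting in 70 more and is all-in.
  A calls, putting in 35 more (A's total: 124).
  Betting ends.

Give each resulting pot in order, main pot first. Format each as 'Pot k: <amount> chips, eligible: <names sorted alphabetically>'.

Pot 1: 188 chips, eligible: A, B, D, E
Pot 2: 66 chips, eligible: A, D, E
Pot 3: 110 chips, eligible: A, E

Derivation:
Contributions: A=124, B=47, D=69, E=124
Folded: C
Pot levels (distinct totals of non-folded players): 47, 69, 124
Layer 1-47: 47 each from A, B, D, E = 47*4 = 188 chips; eligible A, B, D, E
Layer 48-69: 22 each from A, D, E = 22*3 = 66 chips; eligible A, D, E
Layer 70-124: 55 each from A, E = 55*2 = 110 chips; eligible A, E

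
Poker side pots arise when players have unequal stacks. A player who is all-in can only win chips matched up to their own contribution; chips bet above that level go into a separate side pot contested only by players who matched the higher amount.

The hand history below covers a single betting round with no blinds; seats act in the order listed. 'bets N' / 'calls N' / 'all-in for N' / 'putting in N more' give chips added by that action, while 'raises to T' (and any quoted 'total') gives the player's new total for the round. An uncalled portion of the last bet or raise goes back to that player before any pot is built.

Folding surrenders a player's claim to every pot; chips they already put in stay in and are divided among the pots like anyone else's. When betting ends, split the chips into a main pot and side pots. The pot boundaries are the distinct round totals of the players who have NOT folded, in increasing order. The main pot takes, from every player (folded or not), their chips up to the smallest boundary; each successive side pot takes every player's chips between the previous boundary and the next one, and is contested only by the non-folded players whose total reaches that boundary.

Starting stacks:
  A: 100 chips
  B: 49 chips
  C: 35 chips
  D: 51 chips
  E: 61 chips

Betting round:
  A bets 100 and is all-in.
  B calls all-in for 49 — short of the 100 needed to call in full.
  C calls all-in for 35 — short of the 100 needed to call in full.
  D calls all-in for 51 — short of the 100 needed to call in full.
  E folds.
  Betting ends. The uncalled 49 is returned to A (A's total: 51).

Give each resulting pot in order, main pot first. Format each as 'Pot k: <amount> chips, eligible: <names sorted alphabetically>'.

Pot 1: 140 chips, eligible: A, B, C, D
Pot 2: 42 chips, eligible: A, B, D
Pot 3: 4 chips, eligible: A, D

Derivation:
Contributions (after 49 returned to A): A=51, B=49, C=35, D=51
Folded: E
Pot levels (distinct totals of non-folded players): 35, 49, 51
Layer 1-35: 35 each from A, B, C, D = 35*4 = 140 chips; eligible A, B, C, D
Layer 36-49: 14 each from A, B, D = 14*3 = 42 chips; eligible A, B, D
Layer 50-51: 2 each from A, D = 2*2 = 4 chips; eligible A, D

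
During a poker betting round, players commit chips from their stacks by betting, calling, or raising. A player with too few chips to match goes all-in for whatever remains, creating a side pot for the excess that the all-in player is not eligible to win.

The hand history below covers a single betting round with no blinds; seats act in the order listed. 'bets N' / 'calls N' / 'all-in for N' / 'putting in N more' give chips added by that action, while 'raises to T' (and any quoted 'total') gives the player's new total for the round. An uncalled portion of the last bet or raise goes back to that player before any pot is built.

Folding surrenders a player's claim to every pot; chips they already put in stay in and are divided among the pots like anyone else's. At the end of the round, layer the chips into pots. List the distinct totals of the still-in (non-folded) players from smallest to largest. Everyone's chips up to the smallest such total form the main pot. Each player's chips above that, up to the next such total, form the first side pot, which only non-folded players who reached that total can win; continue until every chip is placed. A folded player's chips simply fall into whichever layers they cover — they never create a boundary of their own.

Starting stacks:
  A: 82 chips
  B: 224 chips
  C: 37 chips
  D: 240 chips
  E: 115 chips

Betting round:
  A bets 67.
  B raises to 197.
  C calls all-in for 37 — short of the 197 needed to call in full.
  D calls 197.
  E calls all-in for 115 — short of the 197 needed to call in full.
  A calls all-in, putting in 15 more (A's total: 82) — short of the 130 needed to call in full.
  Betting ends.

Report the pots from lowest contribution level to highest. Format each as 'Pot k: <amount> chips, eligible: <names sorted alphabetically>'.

Contributions: A=82, B=197, C=37, D=197, E=115
Pot levels (distinct totals of non-folded players): 37, 82, 115, 197
Layer 1-37: 37 each from A, B, C, D, E = 37*5 = 185 chips; eligible A, B, C, D, E
Layer 38-82: 45 each from A, B, D, E = 45*4 = 180 chips; eligible A, B, D, E
Layer 83-115: 33 each from B, D, E = 33*3 = 99 chips; eligible B, D, E
Layer 116-197: 82 each from B, D = 82*2 = 164 chips; eligible B, D

Pot 1: 185 chips, eligible: A, B, C, D, E
Pot 2: 180 chips, eligible: A, B, D, E
Pot 3: 99 chips, eligible: B, D, E
Pot 4: 164 chips, eligible: B, D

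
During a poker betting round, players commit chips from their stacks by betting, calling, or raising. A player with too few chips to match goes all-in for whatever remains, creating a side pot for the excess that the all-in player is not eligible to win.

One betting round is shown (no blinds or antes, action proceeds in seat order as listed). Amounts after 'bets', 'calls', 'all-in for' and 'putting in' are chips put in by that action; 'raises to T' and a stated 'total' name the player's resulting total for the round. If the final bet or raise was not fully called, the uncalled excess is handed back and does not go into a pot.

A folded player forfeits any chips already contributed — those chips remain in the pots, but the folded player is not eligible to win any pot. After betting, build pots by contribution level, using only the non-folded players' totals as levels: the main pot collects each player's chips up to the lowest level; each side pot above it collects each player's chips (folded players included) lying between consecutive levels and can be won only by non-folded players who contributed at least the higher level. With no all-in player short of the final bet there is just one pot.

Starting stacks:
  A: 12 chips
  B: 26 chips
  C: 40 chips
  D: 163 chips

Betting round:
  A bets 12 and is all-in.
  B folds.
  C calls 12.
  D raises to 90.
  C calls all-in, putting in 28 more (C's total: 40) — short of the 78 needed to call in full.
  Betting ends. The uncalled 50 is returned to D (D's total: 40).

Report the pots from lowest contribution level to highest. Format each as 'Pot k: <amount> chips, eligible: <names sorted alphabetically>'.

Pot 1: 36 chips, eligible: A, C, D
Pot 2: 56 chips, eligible: C, D

Derivation:
Contributions (after 50 returned to D): A=12, C=40, D=40
Folded: B
Pot levels (distinct totals of non-folded players): 12, 40
Layer 1-12: 12 each from A, C, D = 12*3 = 36 chips; eligible A, C, D
Layer 13-40: 28 each from C, D = 28*2 = 56 chips; eligible C, D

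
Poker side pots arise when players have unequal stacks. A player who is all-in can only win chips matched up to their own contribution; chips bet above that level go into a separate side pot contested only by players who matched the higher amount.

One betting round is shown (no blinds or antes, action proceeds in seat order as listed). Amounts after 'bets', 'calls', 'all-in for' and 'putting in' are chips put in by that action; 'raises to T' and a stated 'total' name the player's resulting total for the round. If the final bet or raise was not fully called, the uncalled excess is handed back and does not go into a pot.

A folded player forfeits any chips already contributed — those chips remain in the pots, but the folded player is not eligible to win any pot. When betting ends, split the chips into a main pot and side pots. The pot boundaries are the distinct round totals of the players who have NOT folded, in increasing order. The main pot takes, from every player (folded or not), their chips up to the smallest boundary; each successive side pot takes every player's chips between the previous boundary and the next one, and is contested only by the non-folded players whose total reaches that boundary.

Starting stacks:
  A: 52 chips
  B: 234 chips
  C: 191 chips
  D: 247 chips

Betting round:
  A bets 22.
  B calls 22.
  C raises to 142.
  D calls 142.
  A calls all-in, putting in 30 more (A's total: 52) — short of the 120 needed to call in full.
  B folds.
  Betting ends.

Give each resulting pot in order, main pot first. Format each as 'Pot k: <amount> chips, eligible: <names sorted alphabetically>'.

Pot 1: 178 chips, eligible: A, C, D
Pot 2: 180 chips, eligible: C, D

Derivation:
Contributions: A=52, B=22, C=142, D=142
Folded: B
Pot levels (distinct totals of non-folded players): 52, 142
Layer 1-52: A 52 + B 22 + C 52 + D 52 = 178 chips; eligible A, C, D
Layer 53-142: 90 each from C, D = 90*2 = 180 chips; eligible C, D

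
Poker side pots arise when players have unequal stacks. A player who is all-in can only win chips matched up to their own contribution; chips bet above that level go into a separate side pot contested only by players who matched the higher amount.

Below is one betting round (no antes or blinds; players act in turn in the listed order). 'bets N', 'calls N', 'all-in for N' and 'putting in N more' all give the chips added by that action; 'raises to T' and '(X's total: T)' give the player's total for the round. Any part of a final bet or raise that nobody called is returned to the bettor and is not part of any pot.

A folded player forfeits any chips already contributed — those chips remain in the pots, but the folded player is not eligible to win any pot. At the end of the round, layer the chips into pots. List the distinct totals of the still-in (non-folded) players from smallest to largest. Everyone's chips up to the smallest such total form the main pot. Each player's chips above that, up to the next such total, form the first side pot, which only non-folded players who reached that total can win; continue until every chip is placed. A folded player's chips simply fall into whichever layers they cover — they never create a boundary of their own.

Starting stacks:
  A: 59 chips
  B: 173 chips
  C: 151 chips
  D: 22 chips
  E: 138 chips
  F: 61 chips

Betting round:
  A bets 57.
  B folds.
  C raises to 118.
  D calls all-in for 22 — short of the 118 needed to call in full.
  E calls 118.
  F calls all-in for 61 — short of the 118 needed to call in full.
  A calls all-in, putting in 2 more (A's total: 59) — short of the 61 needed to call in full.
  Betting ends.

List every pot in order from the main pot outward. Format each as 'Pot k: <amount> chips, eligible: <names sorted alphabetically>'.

Pot 1: 110 chips, eligible: A, C, D, E, F
Pot 2: 148 chips, eligible: A, C, E, F
Pot 3: 6 chips, eligible: C, E, F
Pot 4: 114 chips, eligible: C, E

Derivation:
Contributions: A=59, C=118, D=22, E=118, F=61
Folded: B
Pot levels (distinct totals of non-folded players): 22, 59, 61, 118
Layer 1-22: 22 each from A, C, D, E, F = 22*5 = 110 chips; eligible A, C, D, E, F
Layer 23-59: 37 each from A, C, E, F = 37*4 = 148 chips; eligible A, C, E, F
Layer 60-61: 2 each from C, E, F = 2*3 = 6 chips; eligible C, E, F
Layer 62-118: 57 each from C, E = 57*2 = 114 chips; eligible C, E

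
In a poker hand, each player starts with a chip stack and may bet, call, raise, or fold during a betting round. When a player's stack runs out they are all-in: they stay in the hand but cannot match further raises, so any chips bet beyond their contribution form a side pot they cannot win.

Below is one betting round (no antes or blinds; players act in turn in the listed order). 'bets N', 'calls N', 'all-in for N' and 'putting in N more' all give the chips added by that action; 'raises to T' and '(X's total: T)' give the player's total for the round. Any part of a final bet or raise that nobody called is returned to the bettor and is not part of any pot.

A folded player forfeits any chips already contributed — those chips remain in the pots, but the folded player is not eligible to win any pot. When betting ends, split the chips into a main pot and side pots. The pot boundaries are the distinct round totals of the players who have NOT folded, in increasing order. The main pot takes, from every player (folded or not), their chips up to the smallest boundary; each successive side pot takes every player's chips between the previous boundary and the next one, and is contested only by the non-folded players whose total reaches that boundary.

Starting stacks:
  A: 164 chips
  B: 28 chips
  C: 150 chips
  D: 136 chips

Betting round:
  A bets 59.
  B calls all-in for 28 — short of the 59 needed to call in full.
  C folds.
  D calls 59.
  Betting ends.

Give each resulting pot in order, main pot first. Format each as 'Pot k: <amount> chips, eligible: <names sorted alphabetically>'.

Contributions: A=59, B=28, D=59
Folded: C
Pot levels (distinct totals of non-folded players): 28, 59
Layer 1-28: 28 each from A, B, D = 28*3 = 84 chips; eligible A, B, D
Layer 29-59: 31 each from A, D = 31*2 = 62 chips; eligible A, D

Pot 1: 84 chips, eligible: A, B, D
Pot 2: 62 chips, eligible: A, D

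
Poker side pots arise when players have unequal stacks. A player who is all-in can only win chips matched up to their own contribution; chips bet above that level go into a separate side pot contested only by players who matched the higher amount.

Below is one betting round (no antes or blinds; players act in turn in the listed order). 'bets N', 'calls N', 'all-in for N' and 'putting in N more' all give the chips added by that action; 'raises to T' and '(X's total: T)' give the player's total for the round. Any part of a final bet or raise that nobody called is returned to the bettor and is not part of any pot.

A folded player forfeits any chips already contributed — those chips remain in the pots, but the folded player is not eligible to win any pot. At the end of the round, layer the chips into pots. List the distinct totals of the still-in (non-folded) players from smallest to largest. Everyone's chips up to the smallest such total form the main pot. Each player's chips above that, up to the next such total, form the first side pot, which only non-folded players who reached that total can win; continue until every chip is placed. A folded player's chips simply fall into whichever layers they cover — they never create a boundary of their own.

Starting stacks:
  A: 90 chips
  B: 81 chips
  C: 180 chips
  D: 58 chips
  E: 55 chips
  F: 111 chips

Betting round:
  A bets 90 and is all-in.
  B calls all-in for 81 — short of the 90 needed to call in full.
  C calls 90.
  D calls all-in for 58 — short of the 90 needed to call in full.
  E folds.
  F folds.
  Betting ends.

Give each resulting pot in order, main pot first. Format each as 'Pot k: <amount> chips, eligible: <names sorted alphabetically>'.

Pot 1: 232 chips, eligible: A, B, C, D
Pot 2: 69 chips, eligible: A, B, C
Pot 3: 18 chips, eligible: A, C

Derivation:
Contributions: A=90, B=81, C=90, D=58
Folded: E, F
Pot levels (distinct totals of non-folded players): 58, 81, 90
Layer 1-58: 58 each from A, B, C, D = 58*4 = 232 chips; eligible A, B, C, D
Layer 59-81: 23 each from A, B, C = 23*3 = 69 chips; eligible A, B, C
Layer 82-90: 9 each from A, C = 9*2 = 18 chips; eligible A, C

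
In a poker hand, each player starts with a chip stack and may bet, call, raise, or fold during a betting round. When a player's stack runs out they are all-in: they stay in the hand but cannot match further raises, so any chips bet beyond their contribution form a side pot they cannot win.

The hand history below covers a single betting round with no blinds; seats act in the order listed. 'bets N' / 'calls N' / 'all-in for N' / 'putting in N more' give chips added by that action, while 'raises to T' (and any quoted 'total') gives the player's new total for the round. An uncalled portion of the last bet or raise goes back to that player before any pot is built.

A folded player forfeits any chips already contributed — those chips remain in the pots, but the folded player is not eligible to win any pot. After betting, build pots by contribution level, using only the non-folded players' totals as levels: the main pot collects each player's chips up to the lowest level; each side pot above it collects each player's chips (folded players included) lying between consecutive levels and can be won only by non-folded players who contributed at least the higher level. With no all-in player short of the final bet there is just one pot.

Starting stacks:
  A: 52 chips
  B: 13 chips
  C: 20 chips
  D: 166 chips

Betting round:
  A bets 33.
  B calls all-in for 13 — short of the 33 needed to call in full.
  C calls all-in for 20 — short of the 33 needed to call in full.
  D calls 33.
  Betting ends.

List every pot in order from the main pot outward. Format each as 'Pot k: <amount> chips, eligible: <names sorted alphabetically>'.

Contributions: A=33, B=13, C=20, D=33
Pot levels (distinct totals of non-folded players): 13, 20, 33
Layer 1-13: 13 each from A, B, C, D = 13*4 = 52 chips; eligible A, B, C, D
Layer 14-20: 7 each from A, C, D = 7*3 = 21 chips; eligible A, C, D
Layer 21-33: 13 each from A, D = 13*2 = 26 chips; eligible A, D

Pot 1: 52 chips, eligible: A, B, C, D
Pot 2: 21 chips, eligible: A, C, D
Pot 3: 26 chips, eligible: A, D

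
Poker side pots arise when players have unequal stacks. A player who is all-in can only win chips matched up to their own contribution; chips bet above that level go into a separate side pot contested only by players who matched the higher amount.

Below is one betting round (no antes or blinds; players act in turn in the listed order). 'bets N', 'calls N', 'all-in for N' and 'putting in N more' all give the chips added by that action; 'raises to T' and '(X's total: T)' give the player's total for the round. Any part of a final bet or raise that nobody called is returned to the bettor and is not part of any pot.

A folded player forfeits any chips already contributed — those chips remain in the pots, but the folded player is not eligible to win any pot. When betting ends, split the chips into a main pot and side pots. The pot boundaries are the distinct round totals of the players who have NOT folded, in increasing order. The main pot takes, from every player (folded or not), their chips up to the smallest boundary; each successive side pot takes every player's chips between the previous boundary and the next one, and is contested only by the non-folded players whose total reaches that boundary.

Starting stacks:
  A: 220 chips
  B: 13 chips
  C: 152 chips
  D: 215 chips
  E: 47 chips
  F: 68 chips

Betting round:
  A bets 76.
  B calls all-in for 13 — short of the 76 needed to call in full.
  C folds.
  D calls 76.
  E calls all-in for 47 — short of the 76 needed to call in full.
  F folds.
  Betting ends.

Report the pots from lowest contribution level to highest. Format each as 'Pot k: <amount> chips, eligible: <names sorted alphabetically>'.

Pot 1: 52 chips, eligible: A, B, D, E
Pot 2: 102 chips, eligible: A, D, E
Pot 3: 58 chips, eligible: A, D

Derivation:
Contributions: A=76, B=13, D=76, E=47
Folded: C, F
Pot levels (distinct totals of non-folded players): 13, 47, 76
Layer 1-13: 13 each from A, B, D, E = 13*4 = 52 chips; eligible A, B, D, E
Layer 14-47: 34 each from A, D, E = 34*3 = 102 chips; eligible A, D, E
Layer 48-76: 29 each from A, D = 29*2 = 58 chips; eligible A, D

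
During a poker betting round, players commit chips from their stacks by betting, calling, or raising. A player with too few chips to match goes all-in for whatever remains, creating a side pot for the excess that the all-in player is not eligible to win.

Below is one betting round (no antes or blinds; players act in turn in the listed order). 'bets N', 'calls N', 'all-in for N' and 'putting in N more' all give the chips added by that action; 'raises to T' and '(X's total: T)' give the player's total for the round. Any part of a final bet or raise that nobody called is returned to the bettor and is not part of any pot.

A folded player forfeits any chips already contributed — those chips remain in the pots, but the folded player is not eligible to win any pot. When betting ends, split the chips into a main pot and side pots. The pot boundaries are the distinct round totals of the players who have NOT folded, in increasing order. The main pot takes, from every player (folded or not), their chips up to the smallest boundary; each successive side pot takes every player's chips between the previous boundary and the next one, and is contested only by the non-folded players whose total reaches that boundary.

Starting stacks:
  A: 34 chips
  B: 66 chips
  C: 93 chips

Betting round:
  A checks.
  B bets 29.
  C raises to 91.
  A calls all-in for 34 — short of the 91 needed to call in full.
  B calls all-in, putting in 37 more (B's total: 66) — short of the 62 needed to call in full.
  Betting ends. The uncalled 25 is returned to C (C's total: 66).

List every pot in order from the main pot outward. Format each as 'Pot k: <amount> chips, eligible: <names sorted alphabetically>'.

Contributions (after 25 returned to C): A=34, B=66, C=66
Pot levels (distinct totals of non-folded players): 34, 66
Layer 1-34: 34 each from A, B, C = 34*3 = 102 chips; eligible A, B, C
Layer 35-66: 32 each from B, C = 32*2 = 64 chips; eligible B, C

Pot 1: 102 chips, eligible: A, B, C
Pot 2: 64 chips, eligible: B, C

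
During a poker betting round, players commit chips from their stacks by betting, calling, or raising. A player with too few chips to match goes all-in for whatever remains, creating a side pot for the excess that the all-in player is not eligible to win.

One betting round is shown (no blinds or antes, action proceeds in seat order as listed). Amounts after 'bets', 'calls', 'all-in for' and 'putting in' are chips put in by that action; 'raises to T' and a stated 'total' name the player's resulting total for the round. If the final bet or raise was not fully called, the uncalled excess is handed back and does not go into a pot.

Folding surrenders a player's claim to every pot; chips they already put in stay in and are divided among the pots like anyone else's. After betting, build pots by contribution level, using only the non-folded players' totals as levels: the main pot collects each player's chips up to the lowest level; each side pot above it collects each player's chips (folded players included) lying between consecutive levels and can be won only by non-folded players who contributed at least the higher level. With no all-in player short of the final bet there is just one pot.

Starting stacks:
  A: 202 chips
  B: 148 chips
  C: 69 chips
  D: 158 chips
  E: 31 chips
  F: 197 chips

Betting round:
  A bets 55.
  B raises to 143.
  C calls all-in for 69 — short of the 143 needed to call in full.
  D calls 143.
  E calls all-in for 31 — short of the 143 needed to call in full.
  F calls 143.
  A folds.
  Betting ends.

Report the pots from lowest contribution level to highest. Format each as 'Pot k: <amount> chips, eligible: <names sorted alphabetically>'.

Contributions: A=55, B=143, C=69, D=143, E=31, F=143
Folded: A
Pot levels (distinct totals of non-folded players): 31, 69, 143
Layer 1-31: 31 each from A, B, C, D, E, F = 31*6 = 186 chips; eligible B, C, D, E, F
Layer 32-69: A 24 + B 38 + C 38 + D 38 + F 38 = 176 chips; eligible B, C, D, F
Layer 70-143: 74 each from B, D, F = 74*3 = 222 chips; eligible B, D, F

Pot 1: 186 chips, eligible: B, C, D, E, F
Pot 2: 176 chips, eligible: B, C, D, F
Pot 3: 222 chips, eligible: B, D, F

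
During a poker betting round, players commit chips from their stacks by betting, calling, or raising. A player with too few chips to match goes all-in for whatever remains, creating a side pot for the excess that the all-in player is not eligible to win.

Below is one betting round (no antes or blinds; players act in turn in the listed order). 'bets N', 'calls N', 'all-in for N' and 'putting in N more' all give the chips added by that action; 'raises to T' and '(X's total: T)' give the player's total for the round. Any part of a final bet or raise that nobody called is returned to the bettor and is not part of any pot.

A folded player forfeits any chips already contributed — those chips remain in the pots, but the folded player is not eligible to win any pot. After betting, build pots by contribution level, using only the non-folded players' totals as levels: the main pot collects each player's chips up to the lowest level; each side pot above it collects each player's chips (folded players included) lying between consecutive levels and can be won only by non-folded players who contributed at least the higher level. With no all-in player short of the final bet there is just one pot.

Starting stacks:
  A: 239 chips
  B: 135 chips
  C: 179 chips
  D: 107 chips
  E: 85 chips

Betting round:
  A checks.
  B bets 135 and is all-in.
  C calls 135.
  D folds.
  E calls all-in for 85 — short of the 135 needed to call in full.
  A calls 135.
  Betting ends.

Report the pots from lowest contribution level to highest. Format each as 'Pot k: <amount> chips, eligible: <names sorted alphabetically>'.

Contributions: A=135, B=135, C=135, E=85
Folded: D
Pot levels (distinct totals of non-folded players): 85, 135
Layer 1-85: 85 each from A, B, C, E = 85*4 = 340 chips; eligible A, B, C, E
Layer 86-135: 50 each from A, B, C = 50*3 = 150 chips; eligible A, B, C

Pot 1: 340 chips, eligible: A, B, C, E
Pot 2: 150 chips, eligible: A, B, C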